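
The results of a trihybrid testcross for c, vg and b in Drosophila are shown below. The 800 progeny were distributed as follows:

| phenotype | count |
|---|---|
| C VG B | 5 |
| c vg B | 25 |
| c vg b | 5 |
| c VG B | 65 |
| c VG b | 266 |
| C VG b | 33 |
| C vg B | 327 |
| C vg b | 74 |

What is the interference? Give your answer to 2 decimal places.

0.21

The two most frequent reciprocal classes, c VG b and C vg B, are the parental types, so the F1 was c VG b / C vg B.
The two rarest classes, c vg b and C VG B, are the double crossovers. Comparing them with the parentals, only the vg allele has switched, so vg is the middle locus and the order is b – vg – c.
b–vg: (139 + 10)/800 = 0.1862; vg–c: (58 + 10)/800 = 0.0850.
Expected DCO frequency = 0.1862 × 0.0850 ≈ 0.01583; observed = 10/800 ≈ 0.01250.
Coefficient of coincidence = 0.01250/0.01583 ≈ 0.79; interference = 1 − 0.79 = 0.21.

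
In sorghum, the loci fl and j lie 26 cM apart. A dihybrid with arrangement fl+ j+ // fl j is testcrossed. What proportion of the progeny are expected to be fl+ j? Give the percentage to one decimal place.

A map distance of 26 cM corresponds to a recombination frequency of 0.260.
The F1 is fl+ j+ / fl j, so fl+ j is a recombinant gamete class with expected frequency r/2 = 0.260/2 = 0.1300.
That is 0.1300 = 13.0% of the progeny.

13.0%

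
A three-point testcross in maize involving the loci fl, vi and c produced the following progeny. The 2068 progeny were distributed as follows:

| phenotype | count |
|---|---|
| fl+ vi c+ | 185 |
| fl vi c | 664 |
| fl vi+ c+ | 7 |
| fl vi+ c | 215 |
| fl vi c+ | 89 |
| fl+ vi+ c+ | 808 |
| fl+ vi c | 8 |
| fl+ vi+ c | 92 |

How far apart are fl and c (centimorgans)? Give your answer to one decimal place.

9.5 centimorgans

The two most frequent reciprocal classes, fl+ vi+ c+ and fl vi c, are the parental types, so the F1 was fl+ vi+ c+ / fl vi c.
The two rarest classes, fl vi+ c+ and fl+ vi c, are the double crossovers. Comparing them with the parentals, only the fl allele has switched, so fl is the middle locus and the order is c – fl – vi.
Crossovers in the c–fl interval produce the single-crossover classes fl+ vi+ c and fl vi c+ (92 + 89 = 181) plus the double crossovers (15).
RF(c–fl) = (181 + 15) / 2068 = 196/2068 = 0.0948 → 9.5 centimorgans.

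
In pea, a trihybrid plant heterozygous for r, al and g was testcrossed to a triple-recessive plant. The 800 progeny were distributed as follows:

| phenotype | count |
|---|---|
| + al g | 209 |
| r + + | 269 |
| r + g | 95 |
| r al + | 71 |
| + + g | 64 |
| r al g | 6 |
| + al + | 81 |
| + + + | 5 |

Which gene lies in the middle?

The two most frequent reciprocal classes, + al g and r + +, are the parental types, so the F1 was + al g / r + +.
The two rarest classes, r al g and + + +, are the double crossovers. Comparing them with the parentals, only the r allele has switched, so r is the middle locus and the order is g – r – al.

r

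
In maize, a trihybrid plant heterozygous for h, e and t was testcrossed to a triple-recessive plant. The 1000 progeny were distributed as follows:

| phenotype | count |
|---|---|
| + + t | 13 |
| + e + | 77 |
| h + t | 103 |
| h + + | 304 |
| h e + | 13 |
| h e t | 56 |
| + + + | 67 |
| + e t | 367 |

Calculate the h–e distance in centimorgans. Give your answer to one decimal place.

14.9 centimorgans

The two most frequent reciprocal classes, h + + and + e t, are the parental types, so the F1 was h + + / + e t.
The two rarest classes, h e + and + + t, are the double crossovers. Comparing them with the parentals, only the e allele has switched, so e is the middle locus and the order is h – e – t.
Crossovers in the h–e interval produce the single-crossover classes + + + and h e t (67 + 56 = 123) plus the double crossovers (26).
RF(h–e) = (123 + 26) / 1000 = 149/1000 = 0.1490 → 14.9 centimorgans.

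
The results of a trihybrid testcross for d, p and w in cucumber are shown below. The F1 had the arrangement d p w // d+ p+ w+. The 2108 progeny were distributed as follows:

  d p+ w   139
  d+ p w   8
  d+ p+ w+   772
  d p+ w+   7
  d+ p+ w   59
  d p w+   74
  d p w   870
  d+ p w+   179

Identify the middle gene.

The two rarest classes, d+ p w and d p+ w+, are the double crossovers. Comparing them with the parentals, only the d allele has switched, so d is the middle locus and the order is w – d – p.

d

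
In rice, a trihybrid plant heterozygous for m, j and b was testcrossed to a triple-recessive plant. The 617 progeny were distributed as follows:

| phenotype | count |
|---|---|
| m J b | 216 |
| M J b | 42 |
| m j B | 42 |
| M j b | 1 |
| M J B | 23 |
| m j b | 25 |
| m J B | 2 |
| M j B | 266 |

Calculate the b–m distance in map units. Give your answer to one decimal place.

The two most frequent reciprocal classes, M j B and m J b, are the parental types, so the F1 was M j B / m J b.
The two rarest classes, M j b and m J B, are the double crossovers. Comparing them with the parentals, only the b allele has switched, so b is the middle locus and the order is m – b – j.
Crossovers in the m–b interval produce the single-crossover classes m j B and M J b (42 + 42 = 84) plus the double crossovers (3).
RF(m–b) = (84 + 3) / 617 = 87/617 = 0.1410 → 14.1 map units.

14.1 map units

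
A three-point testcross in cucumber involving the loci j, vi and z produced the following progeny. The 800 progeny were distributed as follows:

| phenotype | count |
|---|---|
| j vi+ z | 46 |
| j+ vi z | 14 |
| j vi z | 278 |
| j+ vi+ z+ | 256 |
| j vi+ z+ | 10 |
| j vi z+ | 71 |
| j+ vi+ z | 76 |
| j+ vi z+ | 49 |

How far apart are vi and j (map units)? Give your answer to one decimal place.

The two most frequent reciprocal classes, j+ vi+ z+ and j vi z, are the parental types, so the F1 was j+ vi+ z+ / j vi z.
The two rarest classes, j vi+ z+ and j+ vi z, are the double crossovers. Comparing them with the parentals, only the j allele has switched, so j is the middle locus and the order is z – j – vi.
Crossovers in the j–vi interval produce the single-crossover classes j+ vi z+ and j vi+ z (49 + 46 = 95) plus the double crossovers (24).
RF(j–vi) = (95 + 24) / 800 = 119/800 = 0.1487 → 14.9 map units.

14.9 map units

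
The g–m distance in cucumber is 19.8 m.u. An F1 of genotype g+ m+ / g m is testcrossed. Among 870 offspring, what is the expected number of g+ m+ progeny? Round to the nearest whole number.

A map distance of 19.8 m.u. corresponds to a recombination frequency of 0.198.
The F1 is g+ m+ / g m, so g+ m+ is a parental gamete class with expected frequency (1 − r)/2 = 0.802/2 = 0.4010.
Expected number = 0.4010 × 870 = 348.87 ≈ 349.

349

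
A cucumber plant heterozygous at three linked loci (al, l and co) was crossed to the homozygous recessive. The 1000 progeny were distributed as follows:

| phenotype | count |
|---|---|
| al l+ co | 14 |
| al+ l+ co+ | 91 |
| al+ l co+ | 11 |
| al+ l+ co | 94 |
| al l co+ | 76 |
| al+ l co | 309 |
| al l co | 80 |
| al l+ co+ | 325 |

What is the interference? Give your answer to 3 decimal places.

The two most frequent reciprocal classes, al l+ co+ and al+ l co, are the parental types, so the F1 was al l+ co+ / al+ l co.
The two rarest classes, al l+ co and al+ l co+, are the double crossovers. Comparing them with the parentals, only the co allele has switched, so co is the middle locus and the order is l – co – al.
l–co: (170 + 25)/1000 = 0.1950; co–al: (171 + 25)/1000 = 0.1960.
Expected DCO frequency = 0.1950 × 0.1960 ≈ 0.03822; observed = 25/1000 ≈ 0.02500.
Coefficient of coincidence = 0.02500/0.03822 ≈ 0.654; interference = 1 − 0.654 = 0.346.

0.346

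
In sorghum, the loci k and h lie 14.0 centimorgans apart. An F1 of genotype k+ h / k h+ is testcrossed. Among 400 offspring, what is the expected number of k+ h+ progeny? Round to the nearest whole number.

A map distance of 14.0 centimorgans corresponds to a recombination frequency of 0.140.
The F1 is k+ h / k h+, so k+ h+ is a recombinant gamete class with expected frequency r/2 = 0.140/2 = 0.0700.
Expected number = 0.0700 × 400 = 28.00 ≈ 28.

28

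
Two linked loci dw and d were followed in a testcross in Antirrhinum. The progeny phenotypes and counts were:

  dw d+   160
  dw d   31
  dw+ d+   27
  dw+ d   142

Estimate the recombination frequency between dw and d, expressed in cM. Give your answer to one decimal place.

The two most frequent classes, dw+ d (142) and dw d+ (160), are the parental types, so the F1 was dw+ d / dw d+.
The recombinant classes are dw+ d+ and dw d: 27 + 31 = 58.
Recombination frequency = 58/360 = 0.1611 ≈ 16.1%, i.e. 16.1 cM.

16.1 cM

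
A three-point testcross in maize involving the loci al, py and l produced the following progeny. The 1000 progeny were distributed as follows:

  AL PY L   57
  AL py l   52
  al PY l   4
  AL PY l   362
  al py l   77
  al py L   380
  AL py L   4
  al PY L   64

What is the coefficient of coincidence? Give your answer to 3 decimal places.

The two most frequent reciprocal classes, AL PY l and al py L, are the parental types, so the F1 was AL PY l / al py L.
The two rarest classes, al PY l and AL py L, are the double crossovers. Comparing them with the parentals, only the al allele has switched, so al is the middle locus and the order is l – al – py.
l–al: (134 + 8)/1000 = 0.1420; al–py: (116 + 8)/1000 = 0.1240.
Expected DCO frequency = 0.1420 × 0.1240 ≈ 0.01761; observed = 8/1000 ≈ 0.00800.
Coefficient of coincidence = 0.00800/0.01761 ≈ 0.454.

0.454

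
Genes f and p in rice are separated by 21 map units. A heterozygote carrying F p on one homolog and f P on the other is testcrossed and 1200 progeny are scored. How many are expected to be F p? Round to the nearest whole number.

A map distance of 21 map units corresponds to a recombination frequency of 0.210.
The F1 is F p / f P, so F p is a parental gamete class with expected frequency (1 − r)/2 = 0.790/2 = 0.3950.
Expected number = 0.3950 × 1200 = 474.00 ≈ 474.

474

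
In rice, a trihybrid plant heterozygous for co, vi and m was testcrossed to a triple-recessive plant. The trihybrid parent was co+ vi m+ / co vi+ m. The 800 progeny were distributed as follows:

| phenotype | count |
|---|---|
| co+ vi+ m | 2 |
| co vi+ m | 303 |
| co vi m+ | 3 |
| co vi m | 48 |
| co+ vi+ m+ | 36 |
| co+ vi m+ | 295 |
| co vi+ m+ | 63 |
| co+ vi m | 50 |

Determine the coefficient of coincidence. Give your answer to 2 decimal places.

The two rarest classes, co vi m+ and co+ vi+ m, are the double crossovers. Comparing them with the parentals, only the co allele has switched, so co is the middle locus and the order is vi – co – m.
vi–co: (84 + 5)/800 = 0.1113; co–m: (113 + 5)/800 = 0.1475.
Expected DCO frequency = 0.1113 × 0.1475 ≈ 0.01642; observed = 5/800 ≈ 0.00625.
Coefficient of coincidence = 0.00625/0.01642 ≈ 0.38.

0.38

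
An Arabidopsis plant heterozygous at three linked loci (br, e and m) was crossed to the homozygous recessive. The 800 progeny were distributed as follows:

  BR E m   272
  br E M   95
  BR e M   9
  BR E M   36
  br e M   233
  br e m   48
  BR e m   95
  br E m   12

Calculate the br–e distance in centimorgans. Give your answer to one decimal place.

The two most frequent reciprocal classes, br e M and BR E m, are the parental types, so the F1 was br e M / BR E m.
The two rarest classes, BR e M and br E m, are the double crossovers. Comparing them with the parentals, only the br allele has switched, so br is the middle locus and the order is m – br – e.
Crossovers in the br–e interval produce the single-crossover classes br E M and BR e m (95 + 95 = 190) plus the double crossovers (21).
RF(br–e) = (190 + 21) / 800 = 211/800 = 0.2637 → 26.4 centimorgans.

26.4 centimorgans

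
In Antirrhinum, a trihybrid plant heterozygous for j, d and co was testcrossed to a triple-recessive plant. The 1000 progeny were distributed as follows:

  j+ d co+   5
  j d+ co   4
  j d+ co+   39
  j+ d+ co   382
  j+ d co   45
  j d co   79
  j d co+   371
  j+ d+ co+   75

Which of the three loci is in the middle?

j

The two most frequent reciprocal classes, j d co+ and j+ d+ co, are the parental types, so the F1 was j d co+ / j+ d+ co.
The two rarest classes, j+ d co+ and j d+ co, are the double crossovers. Comparing them with the parentals, only the j allele has switched, so j is the middle locus and the order is d – j – co.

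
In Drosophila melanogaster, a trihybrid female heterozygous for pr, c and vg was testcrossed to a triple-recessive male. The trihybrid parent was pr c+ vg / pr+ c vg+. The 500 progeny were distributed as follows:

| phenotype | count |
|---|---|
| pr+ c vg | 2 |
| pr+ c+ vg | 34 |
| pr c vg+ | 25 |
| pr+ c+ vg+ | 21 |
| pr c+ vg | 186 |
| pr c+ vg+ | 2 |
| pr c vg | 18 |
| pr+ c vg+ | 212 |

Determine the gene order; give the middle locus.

vg

The two rarest classes, pr c+ vg+ and pr+ c vg, are the double crossovers. Comparing them with the parentals, only the vg allele has switched, so vg is the middle locus and the order is pr – vg – c.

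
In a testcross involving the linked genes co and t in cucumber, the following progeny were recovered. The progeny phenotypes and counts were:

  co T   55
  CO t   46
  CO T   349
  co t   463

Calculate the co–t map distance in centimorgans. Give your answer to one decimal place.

11.1 centimorgans

The two most frequent classes, CO T (349) and co t (463), are the parental types, so the F1 was CO T / co t.
The recombinant classes are CO t and co T: 46 + 55 = 101.
Recombination frequency = 101/913 = 0.1106 ≈ 11.1%, i.e. 11.1 centimorgans.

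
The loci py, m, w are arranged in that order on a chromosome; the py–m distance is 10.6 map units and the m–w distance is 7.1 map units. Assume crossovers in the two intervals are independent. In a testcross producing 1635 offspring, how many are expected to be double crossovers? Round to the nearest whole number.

Map distances give recombination frequencies of 0.106 and 0.071 for the two intervals.
With no interference, expected double-crossover frequency = 0.106 × 0.071 = 0.00753.
Expected number = 0.00753 × 1635 = 12.31 ≈ 12.

12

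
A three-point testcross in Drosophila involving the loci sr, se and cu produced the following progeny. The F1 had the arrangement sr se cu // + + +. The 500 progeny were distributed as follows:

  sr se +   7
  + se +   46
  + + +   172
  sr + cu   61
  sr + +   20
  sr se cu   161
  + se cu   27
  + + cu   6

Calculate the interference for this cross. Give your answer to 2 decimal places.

0.10

The two rarest classes, sr se + and + + cu, are the double crossovers. Comparing them with the parentals, only the cu allele has switched, so cu is the middle locus and the order is sr – cu – se.
sr–cu: (47 + 13)/500 = 0.1200; cu–se: (107 + 13)/500 = 0.2400.
Expected DCO frequency = 0.1200 × 0.2400 ≈ 0.02880; observed = 13/500 ≈ 0.02600.
Coefficient of coincidence = 0.02600/0.02880 ≈ 0.90; interference = 1 − 0.90 = 0.10.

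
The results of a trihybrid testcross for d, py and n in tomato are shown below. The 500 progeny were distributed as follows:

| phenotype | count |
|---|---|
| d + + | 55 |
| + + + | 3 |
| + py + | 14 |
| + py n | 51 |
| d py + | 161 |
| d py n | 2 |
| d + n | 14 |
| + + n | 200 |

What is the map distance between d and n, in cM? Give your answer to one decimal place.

6.6 cM

The two most frequent reciprocal classes, d py + and + + n, are the parental types, so the F1 was d py + / + + n.
The two rarest classes, d py n and + + +, are the double crossovers. Comparing them with the parentals, only the n allele has switched, so n is the middle locus and the order is py – n – d.
Crossovers in the n–d interval produce the single-crossover classes + py + and d + n (14 + 14 = 28) plus the double crossovers (5).
RF(n–d) = (28 + 5) / 500 = 33/500 = 0.0660 → 6.6 cM.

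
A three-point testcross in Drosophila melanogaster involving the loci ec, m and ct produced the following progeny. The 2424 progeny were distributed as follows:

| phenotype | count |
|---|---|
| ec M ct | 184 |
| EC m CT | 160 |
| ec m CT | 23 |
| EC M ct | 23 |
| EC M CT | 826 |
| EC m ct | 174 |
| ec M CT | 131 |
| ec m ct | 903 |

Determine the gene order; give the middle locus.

ct

The two most frequent reciprocal classes, EC M CT and ec m ct, are the parental types, so the F1 was EC M CT / ec m ct.
The two rarest classes, EC M ct and ec m CT, are the double crossovers. Comparing them with the parentals, only the ct allele has switched, so ct is the middle locus and the order is m – ct – ec.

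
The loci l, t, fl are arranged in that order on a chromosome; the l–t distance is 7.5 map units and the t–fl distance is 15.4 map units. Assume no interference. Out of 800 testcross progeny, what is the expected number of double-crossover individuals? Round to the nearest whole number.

Map distances give recombination frequencies of 0.075 and 0.154 for the two intervals.
With no interference, expected double-crossover frequency = 0.075 × 0.154 = 0.01155.
Expected number = 0.01155 × 800 = 9.24 ≈ 9.

9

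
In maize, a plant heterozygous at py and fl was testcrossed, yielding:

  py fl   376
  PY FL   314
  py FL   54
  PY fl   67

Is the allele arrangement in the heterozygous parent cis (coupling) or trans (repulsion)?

cis

The two most frequent classes are PY FL (314) and py fl (376); these are the parental (non-recombinant) types.
So the F1 carried PY FL on one chromosome and py fl on the other — the recessive alleles are on the same chromosome (cis / coupling).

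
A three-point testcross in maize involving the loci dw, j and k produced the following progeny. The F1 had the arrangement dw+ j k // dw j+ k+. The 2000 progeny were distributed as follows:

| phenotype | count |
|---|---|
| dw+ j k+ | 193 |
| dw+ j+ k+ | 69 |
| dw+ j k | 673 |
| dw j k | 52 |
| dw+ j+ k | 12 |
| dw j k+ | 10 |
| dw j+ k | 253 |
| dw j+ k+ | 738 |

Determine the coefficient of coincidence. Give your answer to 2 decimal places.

0.66

The two rarest classes, dw+ j+ k and dw j k+, are the double crossovers. Comparing them with the parentals, only the j allele has switched, so j is the middle locus and the order is dw – j – k.
dw–j: (121 + 22)/2000 = 0.0715; j–k: (446 + 22)/2000 = 0.2340.
Expected DCO frequency = 0.0715 × 0.2340 ≈ 0.01673; observed = 22/2000 ≈ 0.01100.
Coefficient of coincidence = 0.01100/0.01673 ≈ 0.66.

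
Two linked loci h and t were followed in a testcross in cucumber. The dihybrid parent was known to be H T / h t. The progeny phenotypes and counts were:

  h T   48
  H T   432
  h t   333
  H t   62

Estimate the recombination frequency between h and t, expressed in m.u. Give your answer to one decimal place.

The recombinant classes are H t and h T: 62 + 48 = 110.
Recombination frequency = 110/875 = 0.1257 ≈ 12.6%, i.e. 12.6 m.u.

12.6 m.u.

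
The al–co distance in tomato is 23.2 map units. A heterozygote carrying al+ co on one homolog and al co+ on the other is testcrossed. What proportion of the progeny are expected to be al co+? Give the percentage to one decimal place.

38.4%

A map distance of 23.2 map units corresponds to a recombination frequency of 0.232.
The F1 is al+ co / al co+, so al co+ is a parental gamete class with expected frequency (1 − r)/2 = 0.768/2 = 0.3840.
That is 0.3840 = 38.4% of the progeny.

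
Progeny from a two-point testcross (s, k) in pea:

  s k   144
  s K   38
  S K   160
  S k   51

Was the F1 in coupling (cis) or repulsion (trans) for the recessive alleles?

The two most frequent classes are S K (160) and s k (144); these are the parental (non-recombinant) types.
So the F1 carried S K on one chromosome and s k on the other — the recessive alleles are on the same chromosome (cis / coupling).

cis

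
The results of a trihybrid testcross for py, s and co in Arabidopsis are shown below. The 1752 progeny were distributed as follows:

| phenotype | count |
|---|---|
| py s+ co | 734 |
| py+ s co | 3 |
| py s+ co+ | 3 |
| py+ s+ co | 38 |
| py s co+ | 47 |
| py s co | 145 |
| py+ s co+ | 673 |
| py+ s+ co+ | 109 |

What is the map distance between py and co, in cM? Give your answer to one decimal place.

5.2 cM

The two most frequent reciprocal classes, py s+ co and py+ s co+, are the parental types, so the F1 was py s+ co / py+ s co+.
The two rarest classes, py s+ co+ and py+ s co, are the double crossovers. Comparing them with the parentals, only the co allele has switched, so co is the middle locus and the order is s – co – py.
Crossovers in the co–py interval produce the single-crossover classes py+ s+ co and py s co+ (38 + 47 = 85) plus the double crossovers (6).
RF(co–py) = (85 + 6) / 1752 = 91/1752 = 0.0519 → 5.2 cM.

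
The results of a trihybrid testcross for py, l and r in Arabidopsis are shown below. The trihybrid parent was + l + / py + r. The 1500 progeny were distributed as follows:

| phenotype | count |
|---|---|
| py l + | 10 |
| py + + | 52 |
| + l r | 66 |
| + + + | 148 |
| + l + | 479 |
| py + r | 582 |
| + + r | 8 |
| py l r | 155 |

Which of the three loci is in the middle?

py

The two rarest classes, py l + and + + r, are the double crossovers. Comparing them with the parentals, only the py allele has switched, so py is the middle locus and the order is r – py – l.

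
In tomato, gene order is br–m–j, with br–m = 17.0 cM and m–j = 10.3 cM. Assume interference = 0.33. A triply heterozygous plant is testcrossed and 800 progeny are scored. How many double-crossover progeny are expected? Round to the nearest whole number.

9

Map distances give recombination frequencies of 0.170 and 0.103 for the two intervals.
With interference 0.33 (so coincidence = 0.67), expected double-crossover frequency = 0.170 × 0.103 × 0.67 = 0.01173.
Expected number = 0.01173 × 800 = 9.39 ≈ 9.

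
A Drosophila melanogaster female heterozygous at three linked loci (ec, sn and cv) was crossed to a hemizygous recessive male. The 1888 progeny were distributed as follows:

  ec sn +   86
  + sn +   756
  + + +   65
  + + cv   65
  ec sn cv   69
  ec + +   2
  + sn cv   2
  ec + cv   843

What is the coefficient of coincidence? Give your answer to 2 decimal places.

The two most frequent reciprocal classes, + sn + and ec + cv, are the parental types, so the F1 was + sn + / ec + cv.
The two rarest classes, + sn cv and ec + +, are the double crossovers. Comparing them with the parentals, only the cv allele has switched, so cv is the middle locus and the order is ec – cv – sn.
ec–cv: (151 + 4)/1888 = 0.0821; cv–sn: (134 + 4)/1888 = 0.0731.
Expected DCO frequency = 0.0821 × 0.0731 ≈ 0.00600; observed = 4/1888 ≈ 0.00212.
Coefficient of coincidence = 0.00212/0.00600 ≈ 0.35.

0.35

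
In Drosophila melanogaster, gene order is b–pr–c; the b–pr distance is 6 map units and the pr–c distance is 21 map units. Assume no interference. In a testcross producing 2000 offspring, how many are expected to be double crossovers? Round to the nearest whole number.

25

Map distances give recombination frequencies of 0.060 and 0.210 for the two intervals.
With no interference, expected double-crossover frequency = 0.060 × 0.210 = 0.01260.
Expected number = 0.01260 × 2000 = 25.20 ≈ 25.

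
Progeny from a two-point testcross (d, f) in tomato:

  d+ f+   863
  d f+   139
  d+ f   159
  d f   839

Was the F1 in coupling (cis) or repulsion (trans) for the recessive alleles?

cis

The two most frequent classes are d+ f+ (863) and d f (839); these are the parental (non-recombinant) types.
So the F1 carried d+ f+ on one chromosome and d f on the other — the recessive alleles are on the same chromosome (cis / coupling).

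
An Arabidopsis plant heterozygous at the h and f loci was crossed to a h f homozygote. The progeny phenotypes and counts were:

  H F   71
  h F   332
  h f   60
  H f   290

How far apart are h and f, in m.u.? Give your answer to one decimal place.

The two most frequent classes, H f (290) and h F (332), are the parental types, so the F1 was H f / h F.
The recombinant classes are H F and h f: 71 + 60 = 131.
Recombination frequency = 131/753 = 0.1740 ≈ 17.4%, i.e. 17.4 m.u.

17.4 m.u.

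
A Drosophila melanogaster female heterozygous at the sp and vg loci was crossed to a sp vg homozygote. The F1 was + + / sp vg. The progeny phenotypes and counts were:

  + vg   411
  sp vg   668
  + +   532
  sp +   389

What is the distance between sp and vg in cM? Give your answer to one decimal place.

The recombinant classes are + vg and sp +: 411 + 389 = 800.
Recombination frequency = 800/2000 = 0.4000 ≈ 40.0%, i.e. 40.0 cM.

40.0 cM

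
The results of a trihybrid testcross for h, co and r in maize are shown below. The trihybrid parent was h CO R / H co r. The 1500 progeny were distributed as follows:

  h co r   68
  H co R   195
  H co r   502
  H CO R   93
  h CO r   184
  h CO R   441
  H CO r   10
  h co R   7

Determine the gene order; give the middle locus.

The two rarest classes, h co R and H CO r, are the double crossovers. Comparing them with the parentals, only the co allele has switched, so co is the middle locus and the order is r – co – h.

co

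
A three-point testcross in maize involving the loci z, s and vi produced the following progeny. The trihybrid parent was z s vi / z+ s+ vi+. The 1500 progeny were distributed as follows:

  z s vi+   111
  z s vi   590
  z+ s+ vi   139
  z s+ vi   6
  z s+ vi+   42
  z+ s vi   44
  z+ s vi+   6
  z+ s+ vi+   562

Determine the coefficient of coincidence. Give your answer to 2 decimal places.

0.70

The two rarest classes, z s+ vi and z+ s vi+, are the double crossovers. Comparing them with the parentals, only the s allele has switched, so s is the middle locus and the order is vi – s – z.
vi–s: (250 + 12)/1500 = 0.1747; s–z: (86 + 12)/1500 = 0.0653.
Expected DCO frequency = 0.1747 × 0.0653 ≈ 0.01141; observed = 12/1500 ≈ 0.00800.
Coefficient of coincidence = 0.00800/0.01141 ≈ 0.70.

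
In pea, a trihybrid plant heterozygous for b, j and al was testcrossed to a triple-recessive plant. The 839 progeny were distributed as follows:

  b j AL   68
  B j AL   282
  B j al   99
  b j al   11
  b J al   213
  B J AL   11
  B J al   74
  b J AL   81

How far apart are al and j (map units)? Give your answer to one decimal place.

24.1 map units

The two most frequent reciprocal classes, B j AL and b J al, are the parental types, so the F1 was B j AL / b J al.
The two rarest classes, B J AL and b j al, are the double crossovers. Comparing them with the parentals, only the j allele has switched, so j is the middle locus and the order is b – j – al.
Crossovers in the j–al interval produce the single-crossover classes B j al and b J AL (99 + 81 = 180) plus the double crossovers (22).
RF(j–al) = (180 + 22) / 839 = 202/839 = 0.2408 → 24.1 map units.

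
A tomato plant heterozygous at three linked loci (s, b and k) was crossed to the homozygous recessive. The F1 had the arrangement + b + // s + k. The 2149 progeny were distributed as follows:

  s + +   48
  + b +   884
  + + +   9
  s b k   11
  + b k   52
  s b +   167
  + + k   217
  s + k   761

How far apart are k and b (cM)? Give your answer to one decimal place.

The two rarest classes, + + + and s b k, are the double crossovers. Comparing them with the parentals, only the b allele has switched, so b is the middle locus and the order is k – b – s.
Crossovers in the k–b interval produce the single-crossover classes + b k and s + + (52 + 48 = 100) plus the double crossovers (20).
RF(k–b) = (100 + 20) / 2149 = 120/2149 = 0.0558 → 5.6 cM.

5.6 cM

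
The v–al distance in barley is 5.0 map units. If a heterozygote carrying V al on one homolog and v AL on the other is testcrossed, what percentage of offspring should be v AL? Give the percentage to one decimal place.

A map distance of 5.0 map units corresponds to a recombination frequency of 0.050.
The F1 is V al / v AL, so v AL is a parental gamete class with expected frequency (1 − r)/2 = 0.950/2 = 0.4750.
That is 0.4750 = 47.5% of the progeny.

47.5%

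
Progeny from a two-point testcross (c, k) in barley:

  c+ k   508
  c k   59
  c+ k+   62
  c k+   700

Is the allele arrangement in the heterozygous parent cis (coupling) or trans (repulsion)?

The two most frequent classes are c+ k (508) and c k+ (700); these are the parental (non-recombinant) types.
So the F1 carried c+ k on one chromosome and c k+ on the other — the recessive alleles are on opposite chromosomes (trans / repulsion).

trans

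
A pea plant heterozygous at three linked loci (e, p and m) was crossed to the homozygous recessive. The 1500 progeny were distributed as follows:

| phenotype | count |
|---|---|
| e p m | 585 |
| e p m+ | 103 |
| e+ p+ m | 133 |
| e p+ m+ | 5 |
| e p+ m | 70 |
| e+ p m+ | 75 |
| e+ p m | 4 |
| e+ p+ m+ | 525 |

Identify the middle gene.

e

The two most frequent reciprocal classes, e+ p+ m+ and e p m, are the parental types, so the F1 was e+ p+ m+ / e p m.
The two rarest classes, e p+ m+ and e+ p m, are the double crossovers. Comparing them with the parentals, only the e allele has switched, so e is the middle locus and the order is m – e – p.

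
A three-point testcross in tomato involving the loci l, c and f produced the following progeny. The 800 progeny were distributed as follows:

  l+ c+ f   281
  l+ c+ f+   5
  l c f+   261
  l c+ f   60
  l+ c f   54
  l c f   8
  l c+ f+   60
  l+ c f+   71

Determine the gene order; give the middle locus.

The two most frequent reciprocal classes, l+ c+ f and l c f+, are the parental types, so the F1 was l+ c+ f / l c f+.
The two rarest classes, l+ c+ f+ and l c f, are the double crossovers. Comparing them with the parentals, only the f allele has switched, so f is the middle locus and the order is c – f – l.

f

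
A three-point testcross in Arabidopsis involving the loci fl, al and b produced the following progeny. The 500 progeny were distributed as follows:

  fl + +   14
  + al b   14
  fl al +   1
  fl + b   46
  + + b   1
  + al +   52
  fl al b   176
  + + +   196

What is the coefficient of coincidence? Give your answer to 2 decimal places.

The two most frequent reciprocal classes, fl al b and + + +, are the parental types, so the F1 was fl al b / + + +.
The two rarest classes, fl al + and + + b, are the double crossovers. Comparing them with the parentals, only the b allele has switched, so b is the middle locus and the order is al – b – fl.
al–b: (98 + 2)/500 = 0.2000; b–fl: (28 + 2)/500 = 0.0600.
Expected DCO frequency = 0.2000 × 0.0600 ≈ 0.01200; observed = 2/500 ≈ 0.00400.
Coefficient of coincidence = 0.00400/0.01200 ≈ 0.33.

0.33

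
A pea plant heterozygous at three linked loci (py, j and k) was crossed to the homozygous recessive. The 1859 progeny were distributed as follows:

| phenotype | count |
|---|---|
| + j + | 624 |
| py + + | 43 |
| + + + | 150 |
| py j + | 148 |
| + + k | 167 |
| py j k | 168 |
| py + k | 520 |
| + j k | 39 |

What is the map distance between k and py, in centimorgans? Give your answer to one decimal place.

The two most frequent reciprocal classes, + j + and py + k, are the parental types, so the F1 was + j + / py + k.
The two rarest classes, + j k and py + +, are the double crossovers. Comparing them with the parentals, only the k allele has switched, so k is the middle locus and the order is j – k – py.
Crossovers in the k–py interval produce the single-crossover classes py j + and + + k (148 + 167 = 315) plus the double crossovers (82).
RF(k–py) = (315 + 82) / 1859 = 397/1859 = 0.2136 → 21.4 centimorgans.

21.4 centimorgans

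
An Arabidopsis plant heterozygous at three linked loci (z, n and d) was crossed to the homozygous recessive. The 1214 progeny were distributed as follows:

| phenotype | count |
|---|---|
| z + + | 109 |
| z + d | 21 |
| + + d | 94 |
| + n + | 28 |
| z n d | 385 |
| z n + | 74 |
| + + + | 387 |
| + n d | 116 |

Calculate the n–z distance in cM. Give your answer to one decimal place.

The two most frequent reciprocal classes, + + + and z n d, are the parental types, so the F1 was + + + / z n d.
The two rarest classes, + n + and z + d, are the double crossovers. Comparing them with the parentals, only the n allele has switched, so n is the middle locus and the order is d – n – z.
Crossovers in the n–z interval produce the single-crossover classes z + + and + n d (109 + 116 = 225) plus the double crossovers (49).
RF(n–z) = (225 + 49) / 1214 = 274/1214 = 0.2257 → 22.6 cM.

22.6 cM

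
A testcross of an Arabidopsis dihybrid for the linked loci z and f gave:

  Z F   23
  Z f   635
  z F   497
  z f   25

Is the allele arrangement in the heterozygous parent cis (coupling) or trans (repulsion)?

trans

The two most frequent classes are Z f (635) and z F (497); these are the parental (non-recombinant) types.
So the F1 carried Z f on one chromosome and z F on the other — the recessive alleles are on opposite chromosomes (trans / repulsion).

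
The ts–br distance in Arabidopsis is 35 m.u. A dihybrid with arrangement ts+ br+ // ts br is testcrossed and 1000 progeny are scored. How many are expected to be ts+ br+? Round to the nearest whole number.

325

A map distance of 35 m.u. corresponds to a recombination frequency of 0.350.
The F1 is ts+ br+ / ts br, so ts+ br+ is a parental gamete class with expected frequency (1 − r)/2 = 0.650/2 = 0.3250.
Expected number = 0.3250 × 1000 = 325.00 ≈ 325.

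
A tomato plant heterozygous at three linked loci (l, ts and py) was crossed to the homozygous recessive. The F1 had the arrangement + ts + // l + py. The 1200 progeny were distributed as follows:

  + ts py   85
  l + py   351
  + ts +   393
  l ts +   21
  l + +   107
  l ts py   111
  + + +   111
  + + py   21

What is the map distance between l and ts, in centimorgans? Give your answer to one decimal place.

The two rarest classes, l ts + and + + py, are the double crossovers. Comparing them with the parentals, only the l allele has switched, so l is the middle locus and the order is py – l – ts.
Crossovers in the l–ts interval produce the single-crossover classes + + + and l ts py (111 + 111 = 222) plus the double crossovers (42).
RF(l–ts) = (222 + 42) / 1200 = 264/1200 = 0.2200 → 22.0 centimorgans.

22.0 centimorgans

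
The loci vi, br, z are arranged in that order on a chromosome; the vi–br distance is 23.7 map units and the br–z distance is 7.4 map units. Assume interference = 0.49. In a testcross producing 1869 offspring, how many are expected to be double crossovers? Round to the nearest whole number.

Map distances give recombination frequencies of 0.237 and 0.074 for the two intervals.
With interference 0.49 (so coincidence = 0.51), expected double-crossover frequency = 0.237 × 0.074 × 0.51 = 0.00894.
Expected number = 0.00894 × 1869 = 16.72 ≈ 17.

17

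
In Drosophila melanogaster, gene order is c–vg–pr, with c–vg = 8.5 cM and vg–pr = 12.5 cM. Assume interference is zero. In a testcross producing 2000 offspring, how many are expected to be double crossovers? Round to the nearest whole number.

21

Map distances give recombination frequencies of 0.085 and 0.125 for the two intervals.
With no interference, expected double-crossover frequency = 0.085 × 0.125 = 0.01063.
Expected number = 0.01063 × 2000 = 21.25 ≈ 21.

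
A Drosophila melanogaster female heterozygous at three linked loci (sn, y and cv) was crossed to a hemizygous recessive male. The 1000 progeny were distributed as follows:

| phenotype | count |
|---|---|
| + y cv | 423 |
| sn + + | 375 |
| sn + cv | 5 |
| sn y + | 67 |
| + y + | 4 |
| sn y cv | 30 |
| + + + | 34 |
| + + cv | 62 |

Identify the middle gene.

cv

The two most frequent reciprocal classes, + y cv and sn + +, are the parental types, so the F1 was + y cv / sn + +.
The two rarest classes, + y + and sn + cv, are the double crossovers. Comparing them with the parentals, only the cv allele has switched, so cv is the middle locus and the order is sn – cv – y.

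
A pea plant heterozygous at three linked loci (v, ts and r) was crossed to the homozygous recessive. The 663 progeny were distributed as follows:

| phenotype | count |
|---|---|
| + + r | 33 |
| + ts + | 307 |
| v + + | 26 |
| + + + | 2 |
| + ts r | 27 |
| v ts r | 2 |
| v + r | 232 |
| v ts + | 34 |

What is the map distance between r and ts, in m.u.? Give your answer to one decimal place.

8.6 m.u.

The two most frequent reciprocal classes, v + r and + ts +, are the parental types, so the F1 was v + r / + ts +.
The two rarest classes, v ts r and + + +, are the double crossovers. Comparing them with the parentals, only the ts allele has switched, so ts is the middle locus and the order is r – ts – v.
Crossovers in the r–ts interval produce the single-crossover classes v + + and + ts r (26 + 27 = 53) plus the double crossovers (4).
RF(r–ts) = (53 + 4) / 663 = 57/663 = 0.0860 → 8.6 m.u.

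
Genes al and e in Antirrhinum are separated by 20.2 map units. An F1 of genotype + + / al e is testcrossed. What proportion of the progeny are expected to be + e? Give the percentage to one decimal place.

A map distance of 20.2 map units corresponds to a recombination frequency of 0.202.
The F1 is + + / al e, so + e is a recombinant gamete class with expected frequency r/2 = 0.202/2 = 0.1010.
That is 0.1010 = 10.1% of the progeny.

10.1%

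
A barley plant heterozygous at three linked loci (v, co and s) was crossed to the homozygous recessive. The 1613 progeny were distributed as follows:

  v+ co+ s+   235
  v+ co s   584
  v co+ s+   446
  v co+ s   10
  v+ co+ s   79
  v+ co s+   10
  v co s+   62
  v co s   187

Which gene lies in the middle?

s

The two most frequent reciprocal classes, v co+ s+ and v+ co s, are the parental types, so the F1 was v co+ s+ / v+ co s.
The two rarest classes, v co+ s and v+ co s+, are the double crossovers. Comparing them with the parentals, only the s allele has switched, so s is the middle locus and the order is v – s – co.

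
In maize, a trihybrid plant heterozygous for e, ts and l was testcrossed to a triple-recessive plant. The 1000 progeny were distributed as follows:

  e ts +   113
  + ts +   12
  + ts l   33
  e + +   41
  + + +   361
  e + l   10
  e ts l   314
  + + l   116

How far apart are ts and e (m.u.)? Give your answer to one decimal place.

9.6 m.u.

The two most frequent reciprocal classes, e ts l and + + +, are the parental types, so the F1 was e ts l / + + +.
The two rarest classes, e + l and + ts +, are the double crossovers. Comparing them with the parentals, only the ts allele has switched, so ts is the middle locus and the order is l – ts – e.
Crossovers in the ts–e interval produce the single-crossover classes + ts l and e + + (33 + 41 = 74) plus the double crossovers (22).
RF(ts–e) = (74 + 22) / 1000 = 96/1000 = 0.0960 → 9.6 m.u.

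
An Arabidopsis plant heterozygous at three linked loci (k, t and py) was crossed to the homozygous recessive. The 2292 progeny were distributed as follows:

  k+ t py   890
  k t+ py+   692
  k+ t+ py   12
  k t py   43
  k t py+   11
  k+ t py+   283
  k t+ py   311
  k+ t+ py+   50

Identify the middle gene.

The two most frequent reciprocal classes, k+ t py and k t+ py+, are the parental types, so the F1 was k+ t py / k t+ py+.
The two rarest classes, k+ t+ py and k t py+, are the double crossovers. Comparing them with the parentals, only the t allele has switched, so t is the middle locus and the order is k – t – py.

t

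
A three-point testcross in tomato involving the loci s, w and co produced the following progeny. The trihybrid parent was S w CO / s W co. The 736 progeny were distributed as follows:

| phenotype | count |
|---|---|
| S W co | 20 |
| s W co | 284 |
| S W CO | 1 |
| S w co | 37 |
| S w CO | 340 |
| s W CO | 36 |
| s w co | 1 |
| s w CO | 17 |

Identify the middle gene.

The two rarest classes, S W CO and s w co, are the double crossovers. Comparing them with the parentals, only the w allele has switched, so w is the middle locus and the order is s – w – co.

w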